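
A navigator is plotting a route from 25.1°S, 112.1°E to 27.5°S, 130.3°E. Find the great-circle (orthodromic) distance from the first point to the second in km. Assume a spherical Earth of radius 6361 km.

1829 km

cos σ = sin φ₁ sin φ₂ + cos φ₁ cos φ₂ cos Δλ
      = sin(-25.10°)sin(-27.50°) + cos(-25.10°)cos(-27.50°)cos(18.20°) = 0.9589
σ = 16.476° → d = Rσ = 6361·0.28756 = 1829 km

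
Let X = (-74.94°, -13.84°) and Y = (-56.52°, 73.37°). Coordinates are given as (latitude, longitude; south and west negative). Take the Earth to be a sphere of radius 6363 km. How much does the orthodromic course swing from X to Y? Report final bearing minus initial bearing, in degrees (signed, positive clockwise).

Initial bearing θ₁ = atan2(sin Δλ cos φ₂, cos φ₁ sin φ₂ − sin φ₁ cos φ₂ cos Δλ) = 109.10°
Final bearing θ₂ = (initial bearing from the destination back to the start) + 180° = 26.43°
Δθ = θ₂ − θ₁ = -82.7°

-82.7°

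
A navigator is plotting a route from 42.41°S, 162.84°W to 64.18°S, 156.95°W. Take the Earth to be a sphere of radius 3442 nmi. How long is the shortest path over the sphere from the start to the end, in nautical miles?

cos σ = sin φ₁ sin φ₂ + cos φ₁ cos φ₂ cos Δλ
      = sin(-42.41°)sin(-64.18°) + cos(-42.41°)cos(-64.18°)cos(5.89°) = 0.9270
σ = 22.031° → d = Rσ = 3442·0.38451 = 1323 nmi

1323 nmi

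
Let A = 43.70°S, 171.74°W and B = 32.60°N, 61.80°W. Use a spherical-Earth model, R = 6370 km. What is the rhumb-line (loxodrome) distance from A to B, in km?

14057 km

Rhumb course C = atan2(Δλ, Δψ) with Δψ = ln[tan(π/4+φ₂/2)/tan(π/4+φ₁/2)] = +1.4521, Δλ = +1.9188 → C = 52.88°
d = R·|Δφ| / |cos C| = 6370·1.33169 / 0.60344 = 14057 km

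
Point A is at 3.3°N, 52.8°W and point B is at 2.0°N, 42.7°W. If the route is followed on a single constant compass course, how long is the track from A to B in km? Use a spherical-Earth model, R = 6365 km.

1130 km

Rhumb course C = atan2(Δλ, Δψ) with Δψ = ln[tan(π/4+φ₂/2)/tan(π/4+φ₁/2)] = -0.0227, Δλ = +0.1763 → C = 97.34°
d = R·|Δφ| / |cos C| = 6365·0.02269 / 0.12780 = 1130 km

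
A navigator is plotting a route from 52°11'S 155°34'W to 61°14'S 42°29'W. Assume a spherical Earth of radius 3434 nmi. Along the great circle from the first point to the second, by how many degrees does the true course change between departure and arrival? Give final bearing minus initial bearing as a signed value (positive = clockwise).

-103.5°

At departure: θ₁ = atan2(sin Δλ cos φ₂, cos φ₁ sin φ₂ − sin φ₁ cos φ₂ cos Δλ) = 147.18°
At arrival: θ₂ = atan2(sin Δλ cos φ₁, −cos φ₂ sin φ₁ + sin φ₂ cos φ₁ cos Δλ) = 43.67°
Δθ = θ₂ − θ₁ = -103.5°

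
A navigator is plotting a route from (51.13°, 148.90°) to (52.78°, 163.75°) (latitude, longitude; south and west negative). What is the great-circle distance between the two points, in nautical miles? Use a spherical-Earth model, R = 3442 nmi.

558 nmi

cos σ = sin φ₁ sin φ₂ + cos φ₁ cos φ₂ cos Δλ
      = sin(51.13°)sin(52.78°) + cos(51.13°)cos(52.78°)cos(14.85°) = 0.9869
σ = 9.282° → d = Rσ = 3442·0.16200 = 558 nmi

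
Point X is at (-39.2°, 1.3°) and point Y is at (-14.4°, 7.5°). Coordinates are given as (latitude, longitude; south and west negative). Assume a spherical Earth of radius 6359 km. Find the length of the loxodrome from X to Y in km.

Rhumb course C = atan2(Δλ, Δψ) with Δψ = ln[tan(π/4+φ₂/2)/tan(π/4+φ₁/2)] = +0.4908, Δλ = +0.1082 → C = 12.43°
d = R·|Δφ| / |cos C| = 6359·0.43284 / 0.97654 = 2819 km

2819 km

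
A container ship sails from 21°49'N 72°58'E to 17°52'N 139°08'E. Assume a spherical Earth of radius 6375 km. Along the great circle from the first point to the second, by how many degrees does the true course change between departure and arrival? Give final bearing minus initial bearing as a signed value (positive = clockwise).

+25.0°

At departure: θ₁ = atan2(sin Δλ cos φ₂, cos φ₁ sin φ₂ − sin φ₁ cos φ₂ cos Δλ) = 80.74°
At arrival: θ₂ = atan2(sin Δλ cos φ₁, −cos φ₂ sin φ₁ + sin φ₂ cos φ₁ cos Δλ) = 105.69°
Δθ = θ₂ − θ₁ = +25.0°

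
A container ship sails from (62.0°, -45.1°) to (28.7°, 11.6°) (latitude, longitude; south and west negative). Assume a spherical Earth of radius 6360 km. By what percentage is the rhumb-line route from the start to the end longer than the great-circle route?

2.3%

Great circle: σ = 0.8631 rad → d_gc = Rσ = 5489.2 km
Rhumb: Δφ = -0.5812, Δλ = +0.9896, Δψ = -0.8657, q = Δφ/Δψ = 0.6713 → d_rh = R√(Δφ²+q²Δλ²) = 5614.0 km
Excess = (5614.0 − 5489.2) / 5489.2 = 124.8 / 5489.2 = 2.27% ≈ 2.3%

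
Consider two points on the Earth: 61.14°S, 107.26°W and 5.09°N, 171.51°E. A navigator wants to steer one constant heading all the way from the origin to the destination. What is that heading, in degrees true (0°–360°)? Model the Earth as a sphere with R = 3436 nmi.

315.6°

Meridional parts: M(φ₁)=-1.3575, M(φ₂)=+0.0890 → ΔM = +1.4464;  Δλ = -1.4177 rad
tan C = Δλ / ΔM = -0.9802 → C = 315.57°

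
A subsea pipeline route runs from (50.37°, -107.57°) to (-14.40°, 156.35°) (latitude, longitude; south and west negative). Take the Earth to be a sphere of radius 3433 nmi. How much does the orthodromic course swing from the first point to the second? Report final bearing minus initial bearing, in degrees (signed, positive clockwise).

-44.3°

At departure: θ₁ = atan2(sin Δλ cos φ₂, cos φ₁ sin φ₂ − sin φ₁ cos φ₂ cos Δλ) = 265.27°
At arrival: θ₂ = atan2(sin Δλ cos φ₁, −cos φ₂ sin φ₁ + sin φ₂ cos φ₁ cos Δλ) = 221.02°
Δθ = θ₂ − θ₁ = -44.3°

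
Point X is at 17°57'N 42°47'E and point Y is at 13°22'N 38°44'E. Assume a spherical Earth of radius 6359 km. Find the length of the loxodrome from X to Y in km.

Δψ = ln[tan(π/4+φ₂/2)/tan(π/4+φ₁/2)] = -0.0831;  Δφ = -0.0800 rad,  Δλ = -0.0707 rad
q = Δφ/Δψ = 0.9626
d = R·√(Δφ² + q²Δλ²) = 6359·0.10502 = 668 km

668 km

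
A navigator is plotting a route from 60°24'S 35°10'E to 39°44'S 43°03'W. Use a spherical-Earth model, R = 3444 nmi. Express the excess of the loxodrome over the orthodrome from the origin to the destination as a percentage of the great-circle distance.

5.1%

Great circle: σ = 0.8849 rad → d_gc = Rσ = 3047.6 nmi
Rhumb: Δφ = +0.3607, Δλ = -1.3651, Δψ = +0.5742, q = Δφ/Δψ = 0.6282 → d_rh = R√(Δφ²+q²Δλ²) = 3204.2 nmi
Excess = (3204.2 − 3047.6) / 3047.6 = 156.6 / 3047.6 = 5.14% ≈ 5.1%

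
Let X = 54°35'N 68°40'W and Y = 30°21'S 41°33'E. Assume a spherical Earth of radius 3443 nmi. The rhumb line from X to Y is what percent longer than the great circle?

Great circle: σ = 2.1952 rad → d_gc = Rσ = 7558.0 nmi
Rhumb: Δφ = -1.4824, Δλ = +1.9236, Δψ = -1.6980, q = Δφ/Δψ = 0.8730 → d_rh = R√(Δφ²+q²Δλ²) = 7712.4 nmi
Excess = (7712.4 − 7558.0) / 7558.0 = 154.4 / 7558.0 = 2.04% ≈ 2.0%

2.0%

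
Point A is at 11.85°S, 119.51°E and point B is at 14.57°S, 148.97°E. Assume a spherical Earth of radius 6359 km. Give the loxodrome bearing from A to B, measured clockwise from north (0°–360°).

Meridional parts: M(φ₁)=-0.2083, M(φ₂)=-0.2571 → ΔM = -0.0488;  Δλ = +0.5142 rad
tan C = Δλ / ΔM = -10.5432 → C = 95.42°

95.4°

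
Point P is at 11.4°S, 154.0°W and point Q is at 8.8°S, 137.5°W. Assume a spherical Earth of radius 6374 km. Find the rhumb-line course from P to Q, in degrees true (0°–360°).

Δψ = ln[tan(π/4+φ₂/2)/tan(π/4+φ₁/2)] = +0.0461
Δλ = +0.2880 rad (taken the short way round)
course = atan2(Δλ, Δψ) = 80.91°

80.9°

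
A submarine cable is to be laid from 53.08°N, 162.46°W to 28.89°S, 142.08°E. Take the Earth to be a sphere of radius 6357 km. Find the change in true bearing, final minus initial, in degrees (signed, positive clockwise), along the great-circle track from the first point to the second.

Initial bearing θ₁ = atan2(sin Δλ cos φ₂, cos φ₁ sin φ₂ − sin φ₁ cos φ₂ cos Δλ) = 226.39°
Final bearing θ₂ = (initial bearing from the destination back to the start) + 180° = 209.78°
Δθ = θ₂ − θ₁ = -16.6°

-16.6°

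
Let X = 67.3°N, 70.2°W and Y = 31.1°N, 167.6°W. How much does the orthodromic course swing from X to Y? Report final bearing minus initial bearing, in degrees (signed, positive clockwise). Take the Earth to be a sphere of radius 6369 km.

-84.4°

Initial bearing θ₁ = atan2(sin Δλ cos φ₂, cos φ₁ sin φ₂ − sin φ₁ cos φ₂ cos Δλ) = 289.52°
Final bearing θ₂ = (initial bearing from the destination back to the start) + 180° = 205.14°
Δθ = θ₂ − θ₁ = -84.4°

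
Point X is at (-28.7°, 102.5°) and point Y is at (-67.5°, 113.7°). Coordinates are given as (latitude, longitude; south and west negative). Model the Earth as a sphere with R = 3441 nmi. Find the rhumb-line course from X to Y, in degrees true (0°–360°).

169.8°

Δψ = ln[tan(π/4+φ₂/2)/tan(π/4+φ₁/2)] = -1.0916
Δλ = +0.1955 rad (taken the short way round)
course = atan2(Δλ, Δψ) = 169.85°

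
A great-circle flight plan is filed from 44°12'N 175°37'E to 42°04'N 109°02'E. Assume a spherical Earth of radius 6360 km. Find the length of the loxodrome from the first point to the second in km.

5398 km

Δψ = ln[tan(π/4+φ₂/2)/tan(π/4+φ₁/2)] = -0.0510;  Δφ = -0.0372 rad,  Δλ = -1.1621 rad
q = Δφ/Δψ = 0.7296
d = R·√(Δφ² + q²Δλ²) = 6360·0.84874 = 5398 km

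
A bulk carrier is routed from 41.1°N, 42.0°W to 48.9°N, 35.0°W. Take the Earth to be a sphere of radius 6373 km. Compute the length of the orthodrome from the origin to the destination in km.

Haversine: a = sin²(Δφ/2)+cos φ₁ cos φ₂ sin²(Δλ/2) = 0.00647;  σ = 2·atan2(√a,√(1−a))
σ = 9.229° → d = Rσ = 6373·0.16108 = 1027 km

1027 km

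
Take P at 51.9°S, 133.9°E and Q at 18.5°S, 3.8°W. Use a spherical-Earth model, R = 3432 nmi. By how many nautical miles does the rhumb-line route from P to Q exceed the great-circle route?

Great circle: cos σ = sin φ₁ sin φ₂ + cos φ₁ cos φ₂ cos Δλ,  σ = 1.7549 rad → d_gc = 6022.9 nmi
Rhumb line: Δψ = +0.7347, q = Δφ/Δψ = 0.7935, d_rh = R√(Δφ²+q²Δλ²) = 6843.6 nmi
Excess = 6843.6 − 6022.9 = 820.7 ≈ 821 nmi

821 nmi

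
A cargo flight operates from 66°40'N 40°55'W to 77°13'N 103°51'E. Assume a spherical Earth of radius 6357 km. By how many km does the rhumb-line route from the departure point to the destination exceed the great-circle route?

Great circle: cos σ = sin φ₁ sin φ₂ + cos φ₁ cos φ₂ cos Δλ,  σ = 0.6026 rad → d_gc = 3830.6 km
Rhumb line: Δψ = +0.6115, q = Δφ/Δψ = 0.3011, d_rh = R√(Δφ²+q²Δλ²) = 4975.9 km
Excess = 4975.9 − 3830.6 = 1145.3 ≈ 1145 km

1145 km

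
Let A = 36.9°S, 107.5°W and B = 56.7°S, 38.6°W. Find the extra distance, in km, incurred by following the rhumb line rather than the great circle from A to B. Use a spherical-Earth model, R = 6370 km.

Great circle: cos σ = sin φ₁ sin φ₂ + cos φ₁ cos φ₂ cos Δλ,  σ = 0.8501 rad → d_gc = 5415.3 km
Rhumb line: Δψ = -0.5133, q = Δφ/Δψ = 0.6732, d_rh = R√(Δφ²+q²Δλ²) = 5607.3 km
Excess = 5607.3 − 5415.3 = 192.0 ≈ 192 km

192 km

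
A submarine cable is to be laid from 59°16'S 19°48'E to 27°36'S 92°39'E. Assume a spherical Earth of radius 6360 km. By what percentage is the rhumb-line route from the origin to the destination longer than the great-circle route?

3.7%

Great circle: σ = 1.0101 rad → d_gc = Rσ = 6424.3 km
Rhumb: Δφ = +0.5527, Δλ = +1.2715, Δψ = +0.7901, q = Δφ/Δψ = 0.6995 → d_rh = R√(Δφ²+q²Δλ²) = 6659.6 km
Excess = (6659.6 − 6424.3) / 6424.3 = 235.3 / 6424.3 = 3.66% ≈ 3.7%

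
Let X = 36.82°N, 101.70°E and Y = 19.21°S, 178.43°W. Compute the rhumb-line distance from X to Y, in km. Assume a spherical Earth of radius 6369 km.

10456 km

Δψ = ln[tan(π/4+φ₂/2)/tan(π/4+φ₁/2)] = -1.0338;  Δφ = -0.9779 rad,  Δλ = +1.3940 rad
q = Δφ/Δψ = 0.9459
d = R·√(Δφ² + q²Δλ²) = 6369·1.64167 = 10456 km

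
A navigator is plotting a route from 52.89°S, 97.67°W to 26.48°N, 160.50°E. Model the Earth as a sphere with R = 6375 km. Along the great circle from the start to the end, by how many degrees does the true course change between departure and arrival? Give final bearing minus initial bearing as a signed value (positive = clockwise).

Initial bearing θ₁ = atan2(sin Δλ cos φ₂, cos φ₁ sin φ₂ − sin φ₁ cos φ₂ cos Δλ) = 277.97°
Final bearing θ₂ = (initial bearing from the destination back to the start) + 180° = 318.12°
Δθ = θ₂ − θ₁ = +40.1°

+40.1°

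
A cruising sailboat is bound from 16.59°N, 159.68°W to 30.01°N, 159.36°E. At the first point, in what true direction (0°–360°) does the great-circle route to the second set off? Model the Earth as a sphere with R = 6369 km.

θ = atan2( sin Δλ·cos φ₂ ,  cos φ₁ sin φ₂ − sin φ₁ cos φ₂ cos Δλ )
  = atan2(-0.5677, +0.2926) = 297.27°

297.3°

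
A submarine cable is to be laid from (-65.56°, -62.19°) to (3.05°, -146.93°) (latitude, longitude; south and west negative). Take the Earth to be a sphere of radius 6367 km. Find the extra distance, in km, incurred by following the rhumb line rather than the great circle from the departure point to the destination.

365 km

Great circle: cos σ = sin φ₁ sin φ₂ + cos φ₁ cos φ₂ cos Δλ,  σ = 1.5814 rad → d_gc = 10068.5 km
Rhumb line: Δψ = +1.5831, q = Δφ/Δψ = 0.7564, d_rh = R√(Δφ²+q²Δλ²) = 10433.9 km
Excess = 10433.9 − 10068.5 = 365.4 ≈ 365 km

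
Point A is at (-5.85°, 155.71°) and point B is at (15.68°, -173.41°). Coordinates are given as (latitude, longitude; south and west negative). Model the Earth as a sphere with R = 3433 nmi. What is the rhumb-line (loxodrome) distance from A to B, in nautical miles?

Δψ = ln[tan(π/4+φ₂/2)/tan(π/4+φ₁/2)] = +0.3794;  Δφ = +0.3758 rad,  Δλ = +0.5390 rad
q = Δφ/Δψ = 0.9904
d = R·√(Δφ² + q²Δλ²) = 3433·0.65277 = 2241 nmi

2241 nmi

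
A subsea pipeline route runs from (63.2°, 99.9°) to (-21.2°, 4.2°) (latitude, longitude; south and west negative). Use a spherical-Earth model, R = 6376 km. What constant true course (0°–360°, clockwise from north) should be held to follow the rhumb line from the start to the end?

Δψ = ln[tan(π/4+φ₂/2)/tan(π/4+φ₁/2)] = -1.8133
Δλ = -1.6703 rad (taken the short way round)
course = atan2(Δλ, Δψ) = 222.65°

222.6°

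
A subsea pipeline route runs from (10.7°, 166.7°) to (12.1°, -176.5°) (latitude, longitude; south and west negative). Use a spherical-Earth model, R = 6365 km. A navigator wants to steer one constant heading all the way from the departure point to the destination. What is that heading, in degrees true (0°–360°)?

Δψ = ln[tan(π/4+φ₂/2)/tan(π/4+φ₁/2)] = +0.0249
Δλ = +0.2932 rad (taken the short way round)
course = atan2(Δλ, Δψ) = 85.14°

85.1°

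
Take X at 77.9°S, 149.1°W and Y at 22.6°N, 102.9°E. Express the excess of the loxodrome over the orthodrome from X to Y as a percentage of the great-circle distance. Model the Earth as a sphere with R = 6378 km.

6.5%

Great circle: σ = 2.0215 rad → d_gc = Rσ = 12892.8 km
Rhumb: Δφ = +1.7541, Δλ = -1.8850, Δψ = +2.6495, q = Δφ/Δψ = 0.6620 → d_rh = R√(Δφ²+q²Δλ²) = 13729.7 km
Excess = (13729.7 − 12892.8) / 12892.8 = 836.9 / 12892.8 = 6.49% ≈ 6.5%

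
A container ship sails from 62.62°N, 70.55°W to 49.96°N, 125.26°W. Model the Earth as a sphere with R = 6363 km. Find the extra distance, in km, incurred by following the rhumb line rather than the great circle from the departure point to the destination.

Great circle: cos σ = sin φ₁ sin φ₂ + cos φ₁ cos φ₂ cos Δλ,  σ = 0.5534 rad → d_gc = 3521.2 km
Rhumb line: Δψ = -0.4027, q = Δφ/Δψ = 0.5487, d_rh = R√(Δφ²+q²Δλ²) = 3618.3 km
Excess = 3618.3 − 3521.2 = 97.1 ≈ 97 km

97 km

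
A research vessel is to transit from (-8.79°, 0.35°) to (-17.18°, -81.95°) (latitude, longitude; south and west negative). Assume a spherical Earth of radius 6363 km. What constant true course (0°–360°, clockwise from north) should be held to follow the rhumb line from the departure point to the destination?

264.0°

Δψ = ln[tan(π/4+φ₂/2)/tan(π/4+φ₁/2)] = -0.1504
Δλ = -1.4364 rad (taken the short way round)
course = atan2(Δλ, Δψ) = 264.02°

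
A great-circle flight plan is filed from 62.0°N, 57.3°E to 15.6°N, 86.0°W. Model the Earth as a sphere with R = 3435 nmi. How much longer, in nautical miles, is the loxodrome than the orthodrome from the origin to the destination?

1014 nmi

Great circle: cos σ = sin φ₁ sin φ₂ + cos φ₁ cos φ₂ cos Δλ,  σ = 1.6962 rad → d_gc = 5826.5 nmi
Rhumb line: Δψ = -1.1133, q = Δφ/Δψ = 0.7274, d_rh = R√(Δφ²+q²Δλ²) = 6840.6 nmi
Excess = 6840.6 − 5826.5 = 1014.1 ≈ 1014 nmi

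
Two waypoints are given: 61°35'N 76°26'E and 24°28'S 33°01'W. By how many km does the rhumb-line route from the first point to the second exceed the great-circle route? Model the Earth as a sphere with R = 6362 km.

Great circle: cos σ = sin φ₁ sin φ₂ + cos φ₁ cos φ₂ cos Δλ,  σ = 2.1042 rad → d_gc = 13387.1 km
Rhumb line: Δψ = -1.8142, q = Δφ/Δψ = 0.8278, d_rh = R√(Δφ²+q²Δλ²) = 13874.8 km
Excess = 13874.8 − 13387.1 = 487.7 ≈ 488 km

488 km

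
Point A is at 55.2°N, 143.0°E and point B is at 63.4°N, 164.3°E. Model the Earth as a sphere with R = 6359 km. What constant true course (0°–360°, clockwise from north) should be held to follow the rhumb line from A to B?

52.8°

Δψ = ln[tan(π/4+φ₂/2)/tan(π/4+φ₁/2)] = +0.2819
Δλ = +0.3718 rad (taken the short way round)
course = atan2(Δλ, Δψ) = 52.82°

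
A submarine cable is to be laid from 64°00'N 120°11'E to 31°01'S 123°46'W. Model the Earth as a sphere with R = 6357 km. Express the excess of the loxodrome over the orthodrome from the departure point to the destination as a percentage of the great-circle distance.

4.0%

Great circle: σ = 2.2499 rad → d_gc = Rσ = 14302.8 km
Rhumb: Δφ = -1.6584, Δλ = +2.0255, Δψ = -2.0358, q = Δφ/Δψ = 0.8146 → d_rh = R√(Δφ²+q²Δλ²) = 14871.0 km
Excess = (14871.0 − 14302.8) / 14302.8 = 568.2 / 14302.8 = 3.97% ≈ 4.0%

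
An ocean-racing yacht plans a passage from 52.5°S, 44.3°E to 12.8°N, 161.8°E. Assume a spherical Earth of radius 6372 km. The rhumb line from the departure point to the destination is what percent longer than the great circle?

4.2%

Great circle: σ = 2.0374 rad → d_gc = Rσ = 12982.5 km
Rhumb: Δφ = +1.1397, Δλ = +2.0508, Δψ = +1.3057, q = Δφ/Δψ = 0.8729 → d_rh = R√(Δφ²+q²Δλ²) = 13521.8 km
Excess = (13521.8 − 12982.5) / 12982.5 = 539.3 / 12982.5 = 4.154% ≈ 4.2%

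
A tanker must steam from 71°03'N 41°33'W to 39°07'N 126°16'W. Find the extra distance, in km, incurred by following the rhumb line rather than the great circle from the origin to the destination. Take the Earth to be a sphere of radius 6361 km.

Great circle: cos σ = sin φ₁ sin φ₂ + cos φ₁ cos φ₂ cos Δλ,  σ = 0.9022 rad → d_gc = 5738.7 km
Rhumb line: Δψ = -1.0475, q = Δφ/Δψ = 0.5321, d_rh = R√(Δφ²+q²Δλ²) = 6132.9 km
Excess = 6132.9 − 5738.7 = 394.2 ≈ 394 km

394 km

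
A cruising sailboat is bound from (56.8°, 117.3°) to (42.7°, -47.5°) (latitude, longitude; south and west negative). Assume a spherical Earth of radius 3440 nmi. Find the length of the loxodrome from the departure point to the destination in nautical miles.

Δψ = ln[tan(π/4+φ₂/2)/tan(π/4+φ₁/2)] = -0.3846;  Δφ = -0.2461 rad,  Δλ = -2.8763 rad
q = Δφ/Δψ = 0.6399
d = R·√(Δφ² + q²Δλ²) = 3440·1.85690 = 6388 nmi

6388 nmi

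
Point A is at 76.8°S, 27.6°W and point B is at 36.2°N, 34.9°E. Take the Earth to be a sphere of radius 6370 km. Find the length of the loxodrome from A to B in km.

13461 km

Δψ = ln[tan(π/4+φ₂/2)/tan(π/4+φ₁/2)] = +2.8353;  Δφ = +1.9722 rad,  Δλ = +1.0908 rad
q = Δφ/Δψ = 0.6956
d = R·√(Δφ² + q²Δλ²) = 6370·2.11315 = 13461 km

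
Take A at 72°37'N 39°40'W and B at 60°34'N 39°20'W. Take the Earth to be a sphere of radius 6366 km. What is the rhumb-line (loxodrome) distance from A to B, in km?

1339 km

Rhumb course C = atan2(Δλ, Δψ) with Δψ = ln[tan(π/4+φ₂/2)/tan(π/4+φ₁/2)] = -0.5412, Δλ = +0.0058 → C = 179.38°
d = R·|Δφ| / |cos C| = 6366·0.21031 / 0.99994 = 1339 km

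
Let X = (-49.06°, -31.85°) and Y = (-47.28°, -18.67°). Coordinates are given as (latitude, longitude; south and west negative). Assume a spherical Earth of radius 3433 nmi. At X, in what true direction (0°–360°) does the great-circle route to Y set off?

N = sin Δλ·cos φ₂ = +0.1547;  D = cos φ₁ sin φ₂ − sin φ₁ cos φ₂ cos Δλ = +0.0176
initial course = atan2(N, D) = 83.52°

83.5°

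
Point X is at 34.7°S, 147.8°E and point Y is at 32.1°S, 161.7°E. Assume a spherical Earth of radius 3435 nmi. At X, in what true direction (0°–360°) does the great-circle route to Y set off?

81.3°

θ = atan2( sin Δλ·cos φ₂ ,  cos φ₁ sin φ₂ − sin φ₁ cos φ₂ cos Δλ )
  = atan2(+0.2035, +0.0312) = 81.27°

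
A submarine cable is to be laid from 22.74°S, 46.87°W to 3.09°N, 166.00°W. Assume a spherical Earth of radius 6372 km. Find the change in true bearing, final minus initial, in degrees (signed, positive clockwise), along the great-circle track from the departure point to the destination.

At departure: θ₁ = atan2(sin Δλ cos φ₂, cos φ₁ sin φ₂ − sin φ₁ cos φ₂ cos Δλ) = 261.00°
At arrival: θ₂ = atan2(sin Δλ cos φ₁, −cos φ₂ sin φ₁ + sin φ₂ cos φ₁ cos Δλ) = 294.18°
Δθ = θ₂ − θ₁ = +33.2°

+33.2°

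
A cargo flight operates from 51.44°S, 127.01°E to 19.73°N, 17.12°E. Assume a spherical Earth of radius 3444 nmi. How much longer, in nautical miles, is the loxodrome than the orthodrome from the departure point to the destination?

180 nmi

Great circle: cos σ = sin φ₁ sin φ₂ + cos φ₁ cos φ₂ cos Δλ,  σ = 2.0528 rad → d_gc = 7070.0 nmi
Rhumb line: Δψ = +1.4018, q = Δφ/Δψ = 0.8861, d_rh = R√(Δφ²+q²Δλ²) = 7250.0 nmi
Excess = 7250.0 − 7070.0 = 180.0 ≈ 180 nmi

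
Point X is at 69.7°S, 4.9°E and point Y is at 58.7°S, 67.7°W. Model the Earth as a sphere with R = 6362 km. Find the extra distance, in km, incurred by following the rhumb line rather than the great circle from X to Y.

201 km

Great circle: cos σ = sin φ₁ sin φ₂ + cos φ₁ cos φ₂ cos Δλ,  σ = 0.5447 rad → d_gc = 3465.3 km
Rhumb line: Δψ = +0.4478, q = Δφ/Δψ = 0.4288, d_rh = R√(Δφ²+q²Δλ²) = 3665.9 km
Excess = 3665.9 − 3465.3 = 200.6 ≈ 201 km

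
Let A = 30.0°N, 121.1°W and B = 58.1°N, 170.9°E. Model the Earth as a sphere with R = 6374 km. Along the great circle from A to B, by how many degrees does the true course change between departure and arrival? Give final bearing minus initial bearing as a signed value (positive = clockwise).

-51.6°

Initial bearing θ₁ = atan2(sin Δλ cos φ₂, cos φ₁ sin φ₂ − sin φ₁ cos φ₂ cos Δλ) = 322.40°
Final bearing θ₂ = (initial bearing from the destination back to the start) + 180° = 270.80°
Δθ = θ₂ − θ₁ = -51.6°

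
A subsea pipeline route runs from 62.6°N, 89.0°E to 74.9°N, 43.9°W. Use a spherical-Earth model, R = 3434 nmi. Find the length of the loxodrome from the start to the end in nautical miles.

2901 nmi

Rhumb course C = atan2(Δλ, Δψ) with Δψ = ln[tan(π/4+φ₂/2)/tan(π/4+φ₁/2)] = +0.6094, Δλ = -2.3195 → C = 284.72°
d = R·|Δφ| / |cos C| = 3434·0.21468 / 0.25408 = 2901 nmi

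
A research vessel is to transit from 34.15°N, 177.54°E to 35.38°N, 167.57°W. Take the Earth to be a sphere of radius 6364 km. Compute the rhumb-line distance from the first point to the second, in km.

1365 km

Δψ = ln[tan(π/4+φ₂/2)/tan(π/4+φ₁/2)] = +0.0261;  Δφ = +0.0215 rad,  Δλ = +0.2599 rad
q = Δφ/Δψ = 0.8215
d = R·√(Δφ² + q²Δλ²) = 6364·0.21456 = 1365 km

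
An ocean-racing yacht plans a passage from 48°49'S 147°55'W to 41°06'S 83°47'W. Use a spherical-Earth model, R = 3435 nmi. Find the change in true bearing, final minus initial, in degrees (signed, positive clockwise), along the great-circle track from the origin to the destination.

Initial bearing θ₁ = atan2(sin Δλ cos φ₂, cos φ₁ sin φ₂ − sin φ₁ cos φ₂ cos Δλ) = 105.29°
Final bearing θ₂ = (initial bearing from the destination back to the start) + 180° = 57.44°
Δθ = θ₂ − θ₁ = -47.9°

-47.9°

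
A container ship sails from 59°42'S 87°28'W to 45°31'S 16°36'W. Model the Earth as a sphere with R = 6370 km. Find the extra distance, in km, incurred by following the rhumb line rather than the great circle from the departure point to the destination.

210 km

Great circle: cos σ = sin φ₁ sin φ₂ + cos φ₁ cos φ₂ cos Δλ,  σ = 0.7497 rad → d_gc = 4775.8 km
Rhumb line: Δψ = +0.4123, q = Δφ/Δψ = 0.6003, d_rh = R√(Δφ²+q²Δλ²) = 4985.8 km
Excess = 4985.8 − 4775.8 = 210.0 ≈ 210 km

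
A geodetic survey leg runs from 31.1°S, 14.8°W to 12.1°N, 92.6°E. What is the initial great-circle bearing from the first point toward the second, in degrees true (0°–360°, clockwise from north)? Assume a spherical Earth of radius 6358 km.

88.3°

N = sin Δλ·cos φ₂ = +0.9330;  D = cos φ₁ sin φ₂ − sin φ₁ cos φ₂ cos Δλ = +0.0285
initial course = atan2(N, D) = 88.25°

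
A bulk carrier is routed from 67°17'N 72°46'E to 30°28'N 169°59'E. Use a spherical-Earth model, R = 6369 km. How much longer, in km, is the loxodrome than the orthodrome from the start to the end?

595 km

Great circle: cos σ = sin φ₁ sin φ₂ + cos φ₁ cos φ₂ cos Δλ,  σ = 1.1309 rad → d_gc = 7202.4 km
Rhumb line: Δψ = -1.0463, q = Δφ/Δψ = 0.6141, d_rh = R√(Δφ²+q²Δλ²) = 7797.0 km
Excess = 7797.0 − 7202.4 = 594.6 ≈ 595 km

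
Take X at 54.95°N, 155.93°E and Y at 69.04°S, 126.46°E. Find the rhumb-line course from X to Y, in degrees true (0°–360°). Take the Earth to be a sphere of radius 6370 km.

190.3°

Δψ = ln[tan(π/4+φ₂/2)/tan(π/4+φ₁/2)] = -2.8402
Δλ = -0.5143 rad (taken the short way round)
course = atan2(Δλ, Δψ) = 190.26°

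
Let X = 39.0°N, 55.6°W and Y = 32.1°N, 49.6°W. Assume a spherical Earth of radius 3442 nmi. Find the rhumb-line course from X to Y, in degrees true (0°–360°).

144.8°

Meridional parts: M(φ₁)=+0.7403, M(φ₂)=+0.5921 → ΔM = -0.1482;  Δλ = +0.1047 rad
tan C = Δλ / ΔM = -0.7066 → C = 144.75°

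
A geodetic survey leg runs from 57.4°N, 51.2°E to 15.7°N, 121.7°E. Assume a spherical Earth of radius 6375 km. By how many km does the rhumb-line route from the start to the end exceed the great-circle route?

199 km

Great circle: cos σ = sin φ₁ sin φ₂ + cos φ₁ cos φ₂ cos Δλ,  σ = 1.1581 rad → d_gc = 7382.7 km
Rhumb line: Δψ = -0.9521, q = Δφ/Δψ = 0.7645, d_rh = R√(Δφ²+q²Δλ²) = 7581.9 km
Excess = 7581.9 − 7382.7 = 199.2 ≈ 199 km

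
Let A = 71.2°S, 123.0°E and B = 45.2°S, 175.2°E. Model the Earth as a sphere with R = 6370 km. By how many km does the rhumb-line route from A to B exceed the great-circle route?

Great circle: cos σ = sin φ₁ sin φ₂ + cos φ₁ cos φ₂ cos Δλ,  σ = 0.6251 rad → d_gc = 3982.01 km
Rhumb line: Δψ = +0.9122, q = Δφ/Δψ = 0.4975, d_rh = R√(Δφ²+q²Δλ²) = 4085.46 km
Excess = 4085.46 − 3982.01 = 103.45 ≈ 103 km

103 km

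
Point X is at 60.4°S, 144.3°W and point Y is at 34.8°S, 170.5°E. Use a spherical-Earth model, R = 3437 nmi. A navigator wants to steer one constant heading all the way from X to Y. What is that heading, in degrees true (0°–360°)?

Meridional parts: M(φ₁)=-1.3310, M(φ₂)=-0.6486 → ΔM = +0.6824;  Δλ = -0.7889 rad
tan C = Δλ / ΔM = -1.1560 → C = 310.86°

310.9°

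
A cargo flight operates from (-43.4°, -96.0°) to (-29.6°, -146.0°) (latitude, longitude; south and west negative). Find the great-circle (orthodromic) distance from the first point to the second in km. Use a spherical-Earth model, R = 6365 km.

Haversine: a = sin²(Δφ/2)+cos φ₁ cos φ₂ sin²(Δλ/2) = 0.12727;  σ = 2·atan2(√a,√(1−a))
σ = 41.801° → d = Rσ = 6365·0.72957 = 4644 km

4644 km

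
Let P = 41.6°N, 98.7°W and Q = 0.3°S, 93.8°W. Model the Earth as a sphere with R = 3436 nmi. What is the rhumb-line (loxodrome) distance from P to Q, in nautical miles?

2527 nmi

Rhumb course C = atan2(Δλ, Δψ) with Δψ = ln[tan(π/4+φ₂/2)/tan(π/4+φ₁/2)] = -0.8050, Δλ = +0.0855 → C = 173.94°
d = R·|Δφ| / |cos C| = 3436·0.73129 / 0.99440 = 2527 nmi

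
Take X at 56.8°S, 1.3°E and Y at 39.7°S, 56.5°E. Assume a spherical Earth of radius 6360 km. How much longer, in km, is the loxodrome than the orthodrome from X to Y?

Great circle: cos σ = sin φ₁ sin φ₂ + cos φ₁ cos φ₂ cos Δλ,  σ = 0.6842 rad → d_gc = 4351.4 km
Rhumb line: Δψ = +0.4542, q = Δφ/Δψ = 0.6571, d_rh = R√(Δφ²+q²Δλ²) = 4451.3 km
Excess = 4451.3 − 4351.4 = 99.9 ≈ 100 km

100 km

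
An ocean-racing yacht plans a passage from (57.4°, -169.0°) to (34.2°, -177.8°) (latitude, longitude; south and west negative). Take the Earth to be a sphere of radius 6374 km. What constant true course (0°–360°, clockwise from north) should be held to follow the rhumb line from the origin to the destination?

194.5°

Meridional parts: M(φ₁)=+1.2296, M(φ₂)=+0.6359 → ΔM = -0.5937;  Δλ = -0.1536 rad
tan C = Δλ / ΔM = +0.2587 → C = 194.50°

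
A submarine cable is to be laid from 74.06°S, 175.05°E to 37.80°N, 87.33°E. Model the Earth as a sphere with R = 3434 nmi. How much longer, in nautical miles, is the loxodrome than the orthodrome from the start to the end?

200 nmi

Great circle: cos σ = sin φ₁ sin φ₂ + cos φ₁ cos φ₂ cos Δλ,  σ = 2.1904 rad → d_gc = 7521.8 nmi
Rhumb line: Δψ = +2.6796, q = Δφ/Δψ = 0.7286, d_rh = R√(Δφ²+q²Δλ²) = 7721.4 nmi
Excess = 7721.4 − 7521.8 = 199.6 ≈ 200 nmi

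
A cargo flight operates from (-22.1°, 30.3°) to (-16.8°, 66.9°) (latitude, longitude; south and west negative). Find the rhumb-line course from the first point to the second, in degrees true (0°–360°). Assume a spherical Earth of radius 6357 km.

81.3°

Δψ = ln[tan(π/4+φ₂/2)/tan(π/4+φ₁/2)] = +0.0981
Δλ = +0.6388 rad (taken the short way round)
course = atan2(Δλ, Δψ) = 81.27°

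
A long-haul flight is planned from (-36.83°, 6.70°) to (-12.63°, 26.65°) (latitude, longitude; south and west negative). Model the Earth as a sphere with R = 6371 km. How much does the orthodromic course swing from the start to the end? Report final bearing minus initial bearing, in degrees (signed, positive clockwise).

-8.6°

At departure: θ₁ = atan2(sin Δλ cos φ₂, cos φ₁ sin φ₂ − sin φ₁ cos φ₂ cos Δλ) = 41.61°
At arrival: θ₂ = atan2(sin Δλ cos φ₁, −cos φ₂ sin φ₁ + sin φ₂ cos φ₁ cos Δλ) = 33.01°
Δθ = θ₂ − θ₁ = -8.6°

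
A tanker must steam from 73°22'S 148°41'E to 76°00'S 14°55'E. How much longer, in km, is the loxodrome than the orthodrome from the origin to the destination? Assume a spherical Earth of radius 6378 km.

Great circle: cos σ = sin φ₁ sin φ₂ + cos φ₁ cos φ₂ cos Δλ,  σ = 0.4911 rad → d_gc = 3132.5 km
Rhumb line: Δψ = -0.1744, q = Δφ/Δψ = 0.2635, d_rh = R√(Δφ²+q²Δλ²) = 3934.7 km
Excess = 3934.7 − 3132.5 = 802.2 ≈ 802 km

802 km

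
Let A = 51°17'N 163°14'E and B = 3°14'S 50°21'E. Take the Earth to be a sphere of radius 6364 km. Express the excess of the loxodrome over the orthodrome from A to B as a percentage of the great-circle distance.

4.7%

Great circle: σ = 1.8617 rad → d_gc = Rσ = 11848.0 km
Rhumb: Δφ = -0.9515, Δλ = -1.9702, Δψ = -1.1025, q = Δφ/Δψ = 0.8631 → d_rh = R√(Δφ²+q²Δλ²) = 12400.3 km
Excess = (12400.3 − 11848.0) / 11848.0 = 552.3 / 11848.0 = 4.66% ≈ 4.7%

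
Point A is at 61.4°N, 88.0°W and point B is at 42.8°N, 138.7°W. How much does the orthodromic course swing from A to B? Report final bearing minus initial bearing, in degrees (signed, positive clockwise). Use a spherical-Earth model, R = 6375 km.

-41.5°

Initial bearing θ₁ = atan2(sin Δλ cos φ₂, cos φ₁ sin φ₂ − sin φ₁ cos φ₂ cos Δλ) = 261.70°
Final bearing θ₂ = (initial bearing from the destination back to the start) + 180° = 220.21°
Δθ = θ₂ − θ₁ = -41.5°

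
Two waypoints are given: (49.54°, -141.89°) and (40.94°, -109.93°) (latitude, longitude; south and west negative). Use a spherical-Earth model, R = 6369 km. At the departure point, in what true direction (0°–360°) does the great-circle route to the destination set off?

98.9°

θ = atan2( sin Δλ·cos φ₂ ,  cos φ₁ sin φ₂ − sin φ₁ cos φ₂ cos Δλ )
  = atan2(+0.3999, -0.0624) = 98.87°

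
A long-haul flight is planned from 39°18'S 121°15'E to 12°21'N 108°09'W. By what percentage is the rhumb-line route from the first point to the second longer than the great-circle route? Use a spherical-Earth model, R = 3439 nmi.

2.9%

Great circle: σ = 2.2490 rad → d_gc = Rσ = 7734.4 nmi
Rhumb: Δφ = +0.9015, Δλ = +2.2794, Δψ = +0.9643, q = Δφ/Δψ = 0.9349 → d_rh = R√(Δφ²+q²Δλ²) = 7957.0 nmi
Excess = (7957.0 − 7734.4) / 7734.4 = 222.6 / 7734.4 = 2.88% ≈ 2.9%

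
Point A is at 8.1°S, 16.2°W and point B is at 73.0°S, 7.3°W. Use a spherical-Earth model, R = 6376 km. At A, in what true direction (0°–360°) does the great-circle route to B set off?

θ = atan2( sin Δλ·cos φ₂ ,  cos φ₁ sin φ₂ − sin φ₁ cos φ₂ cos Δλ )
  = atan2(+0.0452, -0.9061) = 177.14°

177.1°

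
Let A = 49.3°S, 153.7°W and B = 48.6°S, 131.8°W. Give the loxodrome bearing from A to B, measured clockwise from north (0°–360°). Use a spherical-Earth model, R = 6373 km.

Meridional parts: M(φ₁)=-0.9918, M(φ₂)=-0.9732 → ΔM = +0.0186;  Δλ = +0.3822 rad
tan C = Δλ / ΔM = +20.5454 → C = 87.21°

87.2°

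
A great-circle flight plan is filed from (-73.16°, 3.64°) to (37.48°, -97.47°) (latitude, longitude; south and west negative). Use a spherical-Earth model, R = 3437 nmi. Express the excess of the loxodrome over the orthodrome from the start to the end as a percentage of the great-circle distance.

3.6%

Great circle: σ = 2.2481 rad → d_gc = Rσ = 7726.7 nmi
Rhumb: Δφ = +1.9310, Δλ = -1.7647, Δψ = +2.6169, q = Δφ/Δψ = 0.7379 → d_rh = R√(Δφ²+q²Δλ²) = 8005.0 nmi
Excess = (8005.0 − 7726.7) / 7726.7 = 278.3 / 7726.7 = 3.60% ≈ 3.6%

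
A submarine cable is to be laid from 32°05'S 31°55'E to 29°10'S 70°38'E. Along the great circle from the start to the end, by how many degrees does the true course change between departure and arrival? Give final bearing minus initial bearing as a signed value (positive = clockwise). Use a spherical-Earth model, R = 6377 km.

-20.3°

At departure: θ₁ = atan2(sin Δλ cos φ₂, cos φ₁ sin φ₂ − sin φ₁ cos φ₂ cos Δλ) = 95.34°
At arrival: θ₂ = atan2(sin Δλ cos φ₁, −cos φ₂ sin φ₁ + sin φ₂ cos φ₁ cos Δλ) = 75.04°
Δθ = θ₂ − θ₁ = -20.3°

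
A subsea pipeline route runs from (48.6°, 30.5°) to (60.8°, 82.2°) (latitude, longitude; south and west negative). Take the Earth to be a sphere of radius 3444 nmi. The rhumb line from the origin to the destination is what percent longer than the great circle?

Great circle: σ = 0.5457 rad → d_gc = Rσ = 1879.5 nmi
Rhumb: Δφ = +0.2129, Δλ = +0.9023, Δψ = +0.3720, q = Δφ/Δψ = 0.5724 → d_rh = R√(Δφ²+q²Δλ²) = 1923.9 nmi
Excess = (1923.9 − 1879.5) / 1879.5 = 44.4 / 1879.5 = 2.36% ≈ 2.4%

2.4%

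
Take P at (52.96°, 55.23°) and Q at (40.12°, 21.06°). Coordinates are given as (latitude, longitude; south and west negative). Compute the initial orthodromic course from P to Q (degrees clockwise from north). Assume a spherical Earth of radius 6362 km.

N = sin Δλ·cos φ₂ = -0.4295;  D = cos φ₁ sin φ₂ − sin φ₁ cos φ₂ cos Δλ = -0.1169
initial course = atan2(N, D) = 254.78°

254.8°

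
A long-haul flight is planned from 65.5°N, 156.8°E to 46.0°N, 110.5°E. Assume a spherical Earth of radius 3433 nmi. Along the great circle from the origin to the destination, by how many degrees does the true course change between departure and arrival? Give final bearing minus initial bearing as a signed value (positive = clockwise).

At departure: θ₁ = atan2(sin Δλ cos φ₂, cos φ₁ sin φ₂ − sin φ₁ cos φ₂ cos Δλ) = 254.59°
At arrival: θ₂ = atan2(sin Δλ cos φ₁, −cos φ₂ sin φ₁ + sin φ₂ cos φ₁ cos Δλ) = 215.14°
Δθ = θ₂ − θ₁ = -39.5°

-39.5°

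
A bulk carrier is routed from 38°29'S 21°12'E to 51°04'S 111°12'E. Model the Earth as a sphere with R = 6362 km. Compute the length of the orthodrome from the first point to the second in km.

6779 km

cos σ = sin φ₁ sin φ₂ + cos φ₁ cos φ₂ cos Δλ
      = sin(-38.48°)sin(-51.07°) + cos(-38.48°)cos(-51.07°)cos(90.00°) = 0.4841
σ = 61.049° → d = Rσ = 6362·1.06550 = 6779 km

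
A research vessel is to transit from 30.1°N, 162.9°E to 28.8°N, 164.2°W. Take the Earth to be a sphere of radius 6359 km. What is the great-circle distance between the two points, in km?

3172 km

Haversine: a = sin²(Δφ/2)+cos φ₁ cos φ₂ sin²(Δλ/2) = 0.06092;  σ = 2·atan2(√a,√(1−a))
σ = 28.580° → d = Rσ = 6359·0.49881 = 3172 km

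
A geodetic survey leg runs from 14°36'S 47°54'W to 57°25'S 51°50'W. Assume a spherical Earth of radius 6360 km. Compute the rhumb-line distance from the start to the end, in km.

4765 km

Rhumb course C = atan2(Δλ, Δψ) with Δψ = ln[tan(π/4+φ₂/2)/tan(π/4+φ₁/2)] = -0.9725, Δλ = -0.0686 → C = 184.04°
d = R·|Δφ| / |cos C| = 6360·0.74729 / 0.99752 = 4765 km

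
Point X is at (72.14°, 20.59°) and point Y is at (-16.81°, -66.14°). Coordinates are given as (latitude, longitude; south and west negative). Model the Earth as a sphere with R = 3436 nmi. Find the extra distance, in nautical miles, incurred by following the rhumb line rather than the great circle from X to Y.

230 nmi

Great circle: cos σ = sin φ₁ sin φ₂ + cos φ₁ cos φ₂ cos Δλ,  σ = 1.8323 rad → d_gc = 6295.7 nmi
Rhumb line: Δψ = -2.1484, q = Δφ/Δψ = 0.7226, d_rh = R√(Δφ²+q²Δλ²) = 6525.4 nmi
Excess = 6525.4 − 6295.7 = 229.7 ≈ 230 nmi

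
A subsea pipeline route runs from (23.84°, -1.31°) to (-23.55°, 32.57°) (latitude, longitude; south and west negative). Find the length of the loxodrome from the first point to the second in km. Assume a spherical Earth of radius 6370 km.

Rhumb course C = atan2(Δλ, Δψ) with Δψ = ln[tan(π/4+φ₂/2)/tan(π/4+φ₁/2)] = -0.8518, Δλ = +0.5913 → C = 145.23°
d = R·|Δφ| / |cos C| = 6370·0.82711 / 0.82145 = 6414 km

6414 km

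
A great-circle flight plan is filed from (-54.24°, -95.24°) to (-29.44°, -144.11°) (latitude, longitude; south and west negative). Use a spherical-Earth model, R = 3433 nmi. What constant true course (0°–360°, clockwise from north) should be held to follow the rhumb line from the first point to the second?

Meridional parts: M(φ₁)=-1.1313, M(φ₂)=-0.5381 → ΔM = +0.5933;  Δλ = -0.8529 rad
tan C = Δλ / ΔM = -1.4377 → C = 304.82°

304.8°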